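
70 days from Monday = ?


Monday

Start: Monday (index 0)
(0 + 70) mod 7
= 70 mod 7
= 0
Index 0 → Monday


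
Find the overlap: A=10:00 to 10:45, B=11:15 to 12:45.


Meeting A: 600-645 (in minutes from midnight)
Meeting B: 675-765
Overlap start = max(600, 675) = 675
Overlap end = min(645, 765) = 645
Overlap = max(0, 645 - 675) = 0 min

0 minutes


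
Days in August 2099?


Month: August (month 8)
August has 31 days

31 days


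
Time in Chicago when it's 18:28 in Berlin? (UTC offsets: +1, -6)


11:28

Time difference = UTC-6 - UTC+1 = -7 hours
New hour = (18 -7) mod 24
= 11 mod 24 = 11
Minutes unchanged → 11:28


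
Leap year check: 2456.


Yes

Rules: divisible by 4 AND (not by 100 OR by 400)
2456 ÷ 4 = 614 exactly → divisible by 4
2456 ÷ 100 = 24 remainder 56 → not divisible by 100
Divisible by 4 but not by 100 → leap year


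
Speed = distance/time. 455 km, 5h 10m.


88.1 km/h

Distance: 455 km
Time: 5h 10m = 310 min = 310/60 = 31/6 hours
Speed = 455 ÷ (31/6) = 455 × 6 / 31 = 2730/31 ≈ 88.1 km/h


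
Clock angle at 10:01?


Hour hand = 10×30 + 1×0.5 = 300.5°
Minute hand = 1×6 = 6°
Difference = |300.5 - 6| = 294.5°
Since > 180°: 360 - 294.5 = 65.5°

65.5°


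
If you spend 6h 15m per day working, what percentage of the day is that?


Time: 375 minutes
Day: 1440 minutes
Percentage = (375/1440) × 100 ≈ 26.0%

26.0%


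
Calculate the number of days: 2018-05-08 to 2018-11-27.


203 days

From May 8, 2018 to November 27, 2018
Rest of May 2018: 31 - 8 = 23
Full months: June 30, July 31, August 31, September 30, October 31
Days into November 2018: 27
Total = 23 + 30 + 31 + 31 + 30 + 31 + 27 = 203 days


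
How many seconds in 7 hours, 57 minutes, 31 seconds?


Hours: 7 × 3600 = 25200
Minutes: 57 × 60 = 3420
Seconds: 31
Total = 25200 + 3420 + 31 = 28651

28651 seconds


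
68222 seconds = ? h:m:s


Hours: 68222 ÷ 3600 = 18 remainder 3422
Minutes: 3422 ÷ 60 = 57 remainder 2
Seconds: 2

18h 57m 2s


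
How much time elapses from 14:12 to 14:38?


End time in minutes: 14×60 + 38 = 878
Start time in minutes: 14×60 + 12 = 852
Difference = 878 - 852 = 26 minutes
= 0 hours 26 minutes

0h 26m


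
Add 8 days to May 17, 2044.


Start: May 17, 2044
Add 8 days
May 17 + 8 = May 25, 2044

May 25, 2044


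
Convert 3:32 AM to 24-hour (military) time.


03:32

Input: 3:32 AM
AM hour stays: 3


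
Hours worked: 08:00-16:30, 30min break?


8h 0m (480 minutes)

Total time = (16×60+30) - (8×60+0)
= 990 - 480 = 510 min
Minus break: 510 - 30 = 480 min
= 8h 0m


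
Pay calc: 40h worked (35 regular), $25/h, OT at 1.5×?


$1062.50

Regular: 35h × $25 = $875.00
Overtime: 40 - 35 = 5h
OT pay: 5h × $25 × 1.5 = $187.50
Total = $875.00 + $187.50 = $1062.50


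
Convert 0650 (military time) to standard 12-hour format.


6:50 AM

Hour: 6
6 < 12 → AM


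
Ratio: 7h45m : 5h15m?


31:21 (1.48)

Duration 1: 465 minutes
Duration 2: 315 minutes
Ratio = 465:315
GCD = 15
Simplified = 31:21
As a decimal: 31/21 ≈ 1.48


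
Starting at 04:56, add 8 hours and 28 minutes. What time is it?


13:24

Start: 296 minutes from midnight
Add: 508 minutes
Total: 804 minutes
Hours: 804 ÷ 60 = 13 remainder 24


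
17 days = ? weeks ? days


Weeks: 17 ÷ 7 = 2 remainder 3

2 weeks 3 days


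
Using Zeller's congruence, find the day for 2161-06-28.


Sunday

Zeller's congruence:
q=28, m=6, k=61, j=21
h = (28 + ⌊13×7/5⌋ + 61 + ⌊61/4⌋ + ⌊21/4⌋ - 2×21) mod 7
= (28 + 18 + 61 + 15 + 5 - 42) mod 7
= 85 mod 7 = 1
h=1 → Sunday


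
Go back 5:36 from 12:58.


07:22

Start: 778 minutes from midnight
Subtract: 336 minutes
Remaining: 778 - 336 = 442
Hours: 7, Minutes: 22


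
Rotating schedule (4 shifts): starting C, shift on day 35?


Shifts: A, B, C, D
Start: C (index 2)
Day 35: (2 + 35 - 1) mod 4
= 36 mod 4
= 0
Index 0 → shift A

Shift A


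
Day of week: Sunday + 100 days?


Start: Sunday (index 6)
(6 + 100) mod 7
= 106 mod 7
= 1
Index 1 → Tuesday

Tuesday


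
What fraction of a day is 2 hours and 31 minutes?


0.1049 (10.49%)

Total minutes: 2×60 + 31 = 151
Day = 24×60 = 1440 minutes
Fraction = 151/1440 ≈ 0.1049
As a percentage: 151/1440 × 100 ≈ 10.49%


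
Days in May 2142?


31 days

Month: May (month 5)
May has 31 days


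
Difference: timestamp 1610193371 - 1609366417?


Difference = 1610193371 - 1609366417 = 826954 seconds
In hours: 826954 / 3600 ≈ 229.7
In days: 826954 / 86400 ≈ 9.57

826954 seconds (229.7 hours / 9.57 days)


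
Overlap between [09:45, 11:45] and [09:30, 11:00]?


Meeting A: 585-705 (in minutes from midnight)
Meeting B: 570-660
Overlap start = max(585, 570) = 585
Overlap end = min(705, 660) = 660
Overlap = max(0, 660 - 585) = 75 min

75 minutes


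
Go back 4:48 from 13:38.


Start: 818 minutes from midnight
Subtract: 288 minutes
Remaining: 818 - 288 = 530
Hours: 8, Minutes: 50

08:50


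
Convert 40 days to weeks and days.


Weeks: 40 ÷ 7 = 5 remainder 5

5 weeks 5 days


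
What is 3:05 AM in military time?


03:05

Input: 3:05 AM
AM hour stays: 3


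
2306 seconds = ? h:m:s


Hours: 2306 ÷ 3600 = 0 remainder 2306
Minutes: 2306 ÷ 60 = 38 remainder 26
Seconds: 26

0h 38m 26s


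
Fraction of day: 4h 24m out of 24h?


0.1833 (18.33%)

Total minutes: 4×60 + 24 = 264
Day = 24×60 = 1440 minutes
Fraction = 264/1440 ≈ 0.1833
As a percentage: 264/1440 × 100 ≈ 18.33%


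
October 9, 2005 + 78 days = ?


December 26, 2005

Start: October 9, 2005
Add 78 days
October 9 → November 1: 31 - 9 + 1 = 23 days (78 - 23 = 55 left)
November 1 → December 1: 30 - 1 + 1 = 30 days (55 - 30 = 25 left)
December 1 + 25 = December 26, 2005


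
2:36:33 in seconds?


Hours: 2 × 3600 = 7200
Minutes: 36 × 60 = 2160
Seconds: 33
Total = 7200 + 2160 + 33 = 9393

9393 seconds


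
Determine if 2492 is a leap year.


Yes

Rules: divisible by 4 AND (not by 100 OR by 400)
2492 ÷ 4 = 623 exactly → divisible by 4
2492 ÷ 100 = 24 remainder 92 → not divisible by 100
Divisible by 4 but not by 100 → leap year


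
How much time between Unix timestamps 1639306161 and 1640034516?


728355 seconds (202.3 hours / 8.43 days)

Difference = 1640034516 - 1639306161 = 728355 seconds
In hours: 728355 / 3600 ≈ 202.3
In days: 728355 / 86400 ≈ 8.43


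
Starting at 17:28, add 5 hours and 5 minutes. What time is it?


22:33

Start: 1048 minutes from midnight
Add: 305 minutes
Total: 1353 minutes
Hours: 1353 ÷ 60 = 22 remainder 33


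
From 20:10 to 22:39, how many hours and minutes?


End time in minutes: 22×60 + 39 = 1359
Start time in minutes: 20×60 + 10 = 1210
Difference = 1359 - 1210 = 149 minutes
= 2 hours 29 minutes

2h 29m


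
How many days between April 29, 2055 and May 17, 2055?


From April 29, 2055 to May 17, 2055
Rest of April 2055: 30 - 29 = 1
Days into May 2055: 17
Total = 1 + 17 = 18 days

18 days


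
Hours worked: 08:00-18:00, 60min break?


Total time = (18×60+0) - (8×60+0)
= 1080 - 480 = 600 min
Minus break: 600 - 60 = 540 min
= 9h 0m

9h 0m (540 minutes)


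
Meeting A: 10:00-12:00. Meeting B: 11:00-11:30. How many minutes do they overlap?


Meeting A: 600-720 (in minutes from midnight)
Meeting B: 660-690
Overlap start = max(600, 660) = 660
Overlap end = min(720, 690) = 690
Overlap = max(0, 690 - 660) = 30 min

30 minutes


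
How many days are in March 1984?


Month: March (month 3)
March has 31 days

31 days


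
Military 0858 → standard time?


Hour: 8
8 < 12 → AM

8:58 AM


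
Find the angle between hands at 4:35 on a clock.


Hour hand = 4×30 + 35×0.5 = 137.5°
Minute hand = 35×6 = 210°
Difference = |137.5 - 210| = 72.5°

72.5°


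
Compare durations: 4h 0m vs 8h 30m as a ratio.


8:17 (0.47)

Duration 1: 240 minutes
Duration 2: 510 minutes
Ratio = 240:510
GCD = 30
Simplified = 8:17
As a decimal: 8/17 ≈ 0.47


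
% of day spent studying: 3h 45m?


15.6%

Time: 225 minutes
Day: 1440 minutes
Percentage = (225/1440) × 100 ≈ 15.6%


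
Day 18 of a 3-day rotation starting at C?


Shift B

Shifts: A, B, C
Start: C (index 2)
Day 18: (2 + 18 - 1) mod 3
= 19 mod 3
= 1
Index 1 → shift B


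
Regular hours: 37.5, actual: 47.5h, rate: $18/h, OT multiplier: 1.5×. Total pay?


Regular: 37.5h × $18 = $675.00
Overtime: 47.5 - 37.5 = 10.0h
OT pay: 10.0h × $18 × 1.5 = $270.00
Total = $675.00 + $270.00 = $945.00

$945.00


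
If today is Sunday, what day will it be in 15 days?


Start: Sunday (index 6)
(6 + 15) mod 7
= 21 mod 7
= 0
Index 0 → Monday

Monday


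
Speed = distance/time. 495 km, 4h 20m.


Distance: 495 km
Time: 4h 20m = 260 min = 260/60 = 13/3 hours
Speed = 495 ÷ (13/3) = 495 × 3 / 13 = 1485/13 ≈ 114.2 km/h

114.2 km/h


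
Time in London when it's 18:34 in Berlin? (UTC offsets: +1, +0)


Time difference = UTC+0 - UTC+1 = -1 hours
New hour = (18 -1) mod 24
= 17 mod 24 = 17
Minutes unchanged → 17:34

17:34


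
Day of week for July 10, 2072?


Zeller's congruence:
q=10, m=7, k=72, j=20
h = (10 + ⌊13×8/5⌋ + 72 + ⌊72/4⌋ + ⌊20/4⌋ - 2×20) mod 7
= (10 + 20 + 72 + 18 + 5 - 40) mod 7
= 85 mod 7 = 1
h=1 → Sunday

Sunday


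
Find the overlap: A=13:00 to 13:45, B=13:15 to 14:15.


30 minutes

Meeting A: 780-825 (in minutes from midnight)
Meeting B: 795-855
Overlap start = max(780, 795) = 795
Overlap end = min(825, 855) = 825
Overlap = max(0, 825 - 795) = 30 min


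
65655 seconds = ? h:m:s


Hours: 65655 ÷ 3600 = 18 remainder 855
Minutes: 855 ÷ 60 = 14 remainder 15
Seconds: 15

18h 14m 15s


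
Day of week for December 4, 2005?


Sunday

Zeller's congruence:
q=4, m=12, k=5, j=20
h = (4 + ⌊13×13/5⌋ + 5 + ⌊5/4⌋ + ⌊20/4⌋ - 2×20) mod 7
= (4 + 33 + 5 + 1 + 5 - 40) mod 7
= 8 mod 7 = 1
h=1 → Sunday


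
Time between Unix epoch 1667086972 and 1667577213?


490241 seconds (136.2 hours / 5.67 days)

Difference = 1667577213 - 1667086972 = 490241 seconds
In hours: 490241 / 3600 ≈ 136.2
In days: 490241 / 86400 ≈ 5.67


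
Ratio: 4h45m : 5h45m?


Duration 1: 285 minutes
Duration 2: 345 minutes
Ratio = 285:345
GCD = 15
Simplified = 19:23
As a decimal: 19/23 ≈ 0.83

19:23 (0.83)


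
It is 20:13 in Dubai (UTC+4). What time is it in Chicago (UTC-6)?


10:13

Time difference = UTC-6 - UTC+4 = -10 hours
New hour = (20 -10) mod 24
= 10 mod 24 = 10
Minutes unchanged → 10:13


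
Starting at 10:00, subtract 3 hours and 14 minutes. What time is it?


Start: 600 minutes from midnight
Subtract: 194 minutes
Remaining: 600 - 194 = 406
Hours: 6, Minutes: 46

06:46


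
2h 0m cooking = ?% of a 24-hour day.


Time: 120 minutes
Day: 1440 minutes
Percentage = (120/1440) × 100 ≈ 8.3%

8.3%


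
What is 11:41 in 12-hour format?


Hour: 11
11 < 12 → AM

11:41 AM


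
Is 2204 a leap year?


Yes

Rules: divisible by 4 AND (not by 100 OR by 400)
2204 ÷ 4 = 551 exactly → divisible by 4
2204 ÷ 100 = 22 remainder 4 → not divisible by 100
Divisible by 4 but not by 100 → leap year


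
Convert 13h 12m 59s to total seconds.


47579 seconds

Hours: 13 × 3600 = 46800
Minutes: 12 × 60 = 720
Seconds: 59
Total = 46800 + 720 + 59 = 47579


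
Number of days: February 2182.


Month: February (month 2)
February: 28 or 29 (leap year)
2182 leap year? No

28 days


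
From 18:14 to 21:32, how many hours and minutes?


End time in minutes: 21×60 + 32 = 1292
Start time in minutes: 18×60 + 14 = 1094
Difference = 1292 - 1094 = 198 minutes
= 3 hours 18 minutes

3h 18m


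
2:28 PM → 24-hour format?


14:28

Input: 2:28 PM
PM: 2 + 12 = 14


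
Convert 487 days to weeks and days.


Weeks: 487 ÷ 7 = 69 remainder 4

69 weeks 4 days


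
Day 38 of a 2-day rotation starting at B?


Shift A

Shifts: A, B
Start: B (index 1)
Day 38: (1 + 38 - 1) mod 2
= 38 mod 2
= 0
Index 0 → shift A


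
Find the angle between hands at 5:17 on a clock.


Hour hand = 5×30 + 17×0.5 = 158.5°
Minute hand = 17×6 = 102°
Difference = |158.5 - 102| = 56.5°

56.5°


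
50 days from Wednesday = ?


Thursday

Start: Wednesday (index 2)
(2 + 50) mod 7
= 52 mod 7
= 3
Index 3 → Thursday


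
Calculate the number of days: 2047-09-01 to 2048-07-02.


From September 1, 2047 to July 2, 2048
Rest of September 2047: 30 - 1 = 29
Full months: October 31, November 30, December 31, January 31, February 2048 29, March 31, April 30, May 31, June 30
Days into July 2048: 2
Total = 29 + 31 + 30 + 31 + 31 + 29 + 31 + 30 + 31 + 30 + 2 = 305 days

305 days


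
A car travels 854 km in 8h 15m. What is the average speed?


103.5 km/h

Distance: 854 km
Time: 8h 15m = 495 min = 495/60 = 33/4 hours
Speed = 854 ÷ (33/4) = 854 × 4 / 33 = 3416/33 ≈ 103.5 km/h


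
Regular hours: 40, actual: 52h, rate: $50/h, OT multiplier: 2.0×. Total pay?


Regular: 40h × $50 = $2000.00
Overtime: 52 - 40 = 12h
OT pay: 12h × $50 × 2.0 = $1200.00
Total = $2000.00 + $1200.00 = $3200.00

$3200.00


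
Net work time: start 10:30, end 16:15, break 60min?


4h 45m (285 minutes)

Total time = (16×60+15) - (10×60+30)
= 975 - 630 = 345 min
Minus break: 345 - 60 = 285 min
= 4h 45m


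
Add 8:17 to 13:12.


21:29

Start: 792 minutes from midnight
Add: 497 minutes
Total: 1289 minutes
Hours: 1289 ÷ 60 = 21 remainder 29


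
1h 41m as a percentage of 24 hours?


0.0701 (7.01%)

Total minutes: 1×60 + 41 = 101
Day = 24×60 = 1440 minutes
Fraction = 101/1440 ≈ 0.0701
As a percentage: 101/1440 × 100 ≈ 7.01%


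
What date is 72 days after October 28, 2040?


Start: October 28, 2040
Add 72 days
October 28 → November 1: 31 - 28 + 1 = 4 days (72 - 4 = 68 left)
November 1 → December 1: 30 - 1 + 1 = 30 days (68 - 30 = 38 left)
December 1 → January 1: 31 - 1 + 1 = 31 days (38 - 31 = 7 left)
January 1 + 7 = January 8, 2041

January 8, 2041


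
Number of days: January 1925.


Month: January (month 1)
January has 31 days

31 days


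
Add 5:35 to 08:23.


Start: 503 minutes from midnight
Add: 335 minutes
Total: 838 minutes
Hours: 838 ÷ 60 = 13 remainder 58

13:58


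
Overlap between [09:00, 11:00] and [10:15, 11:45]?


Meeting A: 540-660 (in minutes from midnight)
Meeting B: 615-705
Overlap start = max(540, 615) = 615
Overlap end = min(660, 705) = 660
Overlap = max(0, 660 - 615) = 45 min

45 minutes


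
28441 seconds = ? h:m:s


7h 54m 1s

Hours: 28441 ÷ 3600 = 7 remainder 3241
Minutes: 3241 ÷ 60 = 54 remainder 1
Seconds: 1


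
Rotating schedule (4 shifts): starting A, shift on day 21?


Shifts: A, B, C, D
Start: A (index 0)
Day 21: (0 + 21 - 1) mod 4
= 20 mod 4
= 0
Index 0 → shift A

Shift A


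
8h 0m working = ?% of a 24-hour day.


33.3%

Time: 480 minutes
Day: 1440 minutes
Percentage = (480/1440) × 100 ≈ 33.3%


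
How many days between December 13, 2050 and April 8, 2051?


116 days

From December 13, 2050 to April 8, 2051
Rest of December 2050: 31 - 13 = 18
Full months: January 31, February 2051 28, March 31
Days into April 2051: 8
Total = 18 + 31 + 28 + 31 + 8 = 116 days


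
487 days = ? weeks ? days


69 weeks 4 days

Weeks: 487 ÷ 7 = 69 remainder 4


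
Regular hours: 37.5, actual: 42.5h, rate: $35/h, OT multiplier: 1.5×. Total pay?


Regular: 37.5h × $35 = $1312.50
Overtime: 42.5 - 37.5 = 5.0h
OT pay: 5.0h × $35 × 1.5 = $262.50
Total = $1312.50 + $262.50 = $1575.00

$1575.00


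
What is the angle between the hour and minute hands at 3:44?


152.0°

Hour hand = 3×30 + 44×0.5 = 112.0°
Minute hand = 44×6 = 264°
Difference = |112.0 - 264| = 152.0°


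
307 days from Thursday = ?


Wednesday

Start: Thursday (index 3)
(3 + 307) mod 7
= 310 mod 7
= 2
Index 2 → Wednesday


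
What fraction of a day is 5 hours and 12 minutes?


0.2167 (21.67%)

Total minutes: 5×60 + 12 = 312
Day = 24×60 = 1440 minutes
Fraction = 312/1440 ≈ 0.2167
As a percentage: 312/1440 × 100 ≈ 21.67%


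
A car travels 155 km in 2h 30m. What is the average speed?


Distance: 155 km
Time: 2h 30m = 150 min = 150/60 = 5/2 hours
Speed = 155 ÷ (5/2) = 155 × 2 / 5 = 310/5 = 62.0 km/h

62.0 km/h


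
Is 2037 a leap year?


No

Rules: divisible by 4 AND (not by 100 OR by 400)
2037 ÷ 4 = 509 remainder 1 → not divisible by 4
Not divisible by 4 → not a leap year


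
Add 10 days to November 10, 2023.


Start: November 10, 2023
Add 10 days
November 10 + 10 = November 20, 2023

November 20, 2023


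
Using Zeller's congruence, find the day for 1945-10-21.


Zeller's congruence:
q=21, m=10, k=45, j=19
h = (21 + ⌊13×11/5⌋ + 45 + ⌊45/4⌋ + ⌊19/4⌋ - 2×19) mod 7
= (21 + 28 + 45 + 11 + 4 - 38) mod 7
= 71 mod 7 = 1
h=1 → Sunday

Sunday


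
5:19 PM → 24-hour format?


17:19

Input: 5:19 PM
PM: 5 + 12 = 17


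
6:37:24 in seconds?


Hours: 6 × 3600 = 21600
Minutes: 37 × 60 = 2220
Seconds: 24
Total = 21600 + 2220 + 24 = 23844

23844 seconds


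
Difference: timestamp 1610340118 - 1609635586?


Difference = 1610340118 - 1609635586 = 704532 seconds
In hours: 704532 / 3600 ≈ 195.7
In days: 704532 / 86400 ≈ 8.15

704532 seconds (195.7 hours / 8.15 days)


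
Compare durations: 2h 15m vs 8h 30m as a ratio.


9:34 (0.26)

Duration 1: 135 minutes
Duration 2: 510 minutes
Ratio = 135:510
GCD = 15
Simplified = 9:34
As a decimal: 9/34 ≈ 0.26


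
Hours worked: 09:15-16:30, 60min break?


6h 15m (375 minutes)

Total time = (16×60+30) - (9×60+15)
= 990 - 555 = 435 min
Minus break: 435 - 60 = 375 min
= 6h 15m


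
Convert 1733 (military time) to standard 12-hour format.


5:33 PM

Hour: 17
17 - 12 = 5 → PM


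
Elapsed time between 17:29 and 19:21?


1h 52m

End time in minutes: 19×60 + 21 = 1161
Start time in minutes: 17×60 + 29 = 1049
Difference = 1161 - 1049 = 112 minutes
= 1 hours 52 minutes


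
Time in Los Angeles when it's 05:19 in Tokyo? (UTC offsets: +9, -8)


Time difference = UTC-8 - UTC+9 = -17 hours
New hour = (5 -17) mod 24
= -12 mod 24 = 12
Minutes unchanged → 12:19; -12 < 0 → previous day

12:19 (previous day)


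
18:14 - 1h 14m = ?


17:00

Start: 1094 minutes from midnight
Subtract: 74 minutes
Remaining: 1094 - 74 = 1020
Hours: 17, Minutes: 0


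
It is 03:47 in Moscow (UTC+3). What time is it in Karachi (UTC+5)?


05:47

Time difference = UTC+5 - UTC+3 = +2 hours
New hour = (3 + 2) mod 24
= 5 mod 24 = 5
Minutes unchanged → 05:47


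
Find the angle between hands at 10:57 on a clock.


Hour hand = 10×30 + 57×0.5 = 328.5°
Minute hand = 57×6 = 342°
Difference = |328.5 - 342| = 13.5°

13.5°


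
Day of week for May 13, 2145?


Zeller's congruence:
q=13, m=5, k=45, j=21
h = (13 + ⌊13×6/5⌋ + 45 + ⌊45/4⌋ + ⌊21/4⌋ - 2×21) mod 7
= (13 + 15 + 45 + 11 + 5 - 42) mod 7
= 47 mod 7 = 5
h=5 → Thursday

Thursday


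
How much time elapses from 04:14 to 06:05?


1h 51m

End time in minutes: 6×60 + 5 = 365
Start time in minutes: 4×60 + 14 = 254
Difference = 365 - 254 = 111 minutes
= 1 hours 51 minutes


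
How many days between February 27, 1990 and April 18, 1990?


50 days

From February 27, 1990 to April 18, 1990
Rest of February 1990: 28 - 27 = 1
Full months: March 31
Days into April 1990: 18
Total = 1 + 31 + 18 = 50 days


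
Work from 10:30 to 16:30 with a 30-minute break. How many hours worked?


5h 30m (330 minutes)

Total time = (16×60+30) - (10×60+30)
= 990 - 630 = 360 min
Minus break: 360 - 30 = 330 min
= 5h 30m


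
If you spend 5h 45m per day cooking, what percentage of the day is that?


Time: 345 minutes
Day: 1440 minutes
Percentage = (345/1440) × 100 ≈ 24.0%

24.0%


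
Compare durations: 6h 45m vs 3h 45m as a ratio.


Duration 1: 405 minutes
Duration 2: 225 minutes
Ratio = 405:225
GCD = 45
Simplified = 9:5
As a decimal: 9/5 = 1.80

9:5 (1.80)


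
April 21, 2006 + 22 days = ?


Start: April 21, 2006
Add 22 days
April 21 → May 1: 30 - 21 + 1 = 10 days (22 - 10 = 12 left)
May 1 + 12 = May 13, 2006

May 13, 2006


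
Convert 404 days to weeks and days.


Weeks: 404 ÷ 7 = 57 remainder 5

57 weeks 5 days


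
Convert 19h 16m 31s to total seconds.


Hours: 19 × 3600 = 68400
Minutes: 16 × 60 = 960
Seconds: 31
Total = 68400 + 960 + 31 = 69391

69391 seconds


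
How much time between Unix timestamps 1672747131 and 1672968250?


Difference = 1672968250 - 1672747131 = 221119 seconds
In hours: 221119 / 3600 ≈ 61.4
In days: 221119 / 86400 ≈ 2.56

221119 seconds (61.4 hours / 2.56 days)


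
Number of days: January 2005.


Month: January (month 1)
January has 31 days

31 days


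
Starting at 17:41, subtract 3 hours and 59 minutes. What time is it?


Start: 1061 minutes from midnight
Subtract: 239 minutes
Remaining: 1061 - 239 = 822
Hours: 13, Minutes: 42

13:42


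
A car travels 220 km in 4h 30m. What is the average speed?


Distance: 220 km
Time: 4h 30m = 270 min = 270/60 = 9/2 hours
Speed = 220 ÷ (9/2) = 220 × 2 / 9 = 440/9 ≈ 48.9 km/h

48.9 km/h


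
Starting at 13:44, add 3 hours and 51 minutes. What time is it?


Start: 824 minutes from midnight
Add: 231 minutes
Total: 1055 minutes
Hours: 1055 ÷ 60 = 17 remainder 35

17:35


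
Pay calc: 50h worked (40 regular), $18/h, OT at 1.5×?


Regular: 40h × $18 = $720.00
Overtime: 50 - 40 = 10h
OT pay: 10h × $18 × 1.5 = $270.00
Total = $720.00 + $270.00 = $990.00

$990.00


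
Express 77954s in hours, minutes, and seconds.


Hours: 77954 ÷ 3600 = 21 remainder 2354
Minutes: 2354 ÷ 60 = 39 remainder 14
Seconds: 14

21h 39m 14s


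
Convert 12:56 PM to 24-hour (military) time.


12:56

Input: 12:56 PM
12 PM → 12 (noon)


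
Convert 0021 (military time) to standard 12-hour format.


Hour: 0
0 → 12 AM (midnight)

12:21 AM


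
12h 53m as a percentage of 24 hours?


0.5368 (53.68%)

Total minutes: 12×60 + 53 = 773
Day = 24×60 = 1440 minutes
Fraction = 773/1440 ≈ 0.5368
As a percentage: 773/1440 × 100 ≈ 53.68%


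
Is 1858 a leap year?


No

Rules: divisible by 4 AND (not by 100 OR by 400)
1858 ÷ 4 = 464 remainder 2 → not divisible by 4
Not divisible by 4 → not a leap year


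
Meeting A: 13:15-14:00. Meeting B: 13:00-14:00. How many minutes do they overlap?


Meeting A: 795-840 (in minutes from midnight)
Meeting B: 780-840
Overlap start = max(795, 780) = 795
Overlap end = min(840, 840) = 840
Overlap = max(0, 840 - 795) = 45 min

45 minutes


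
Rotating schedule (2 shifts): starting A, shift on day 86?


Shift B

Shifts: A, B
Start: A (index 0)
Day 86: (0 + 86 - 1) mod 2
= 85 mod 2
= 1
Index 1 → shift B


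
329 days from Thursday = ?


Start: Thursday (index 3)
(3 + 329) mod 7
= 332 mod 7
= 3
Index 3 → Thursday

Thursday


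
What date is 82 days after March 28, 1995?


June 18, 1995

Start: March 28, 1995
Add 82 days
March 28 → April 1: 31 - 28 + 1 = 4 days (82 - 4 = 78 left)
April 1 → May 1: 30 - 1 + 1 = 30 days (78 - 30 = 48 left)
May 1 → June 1: 31 - 1 + 1 = 31 days (48 - 31 = 17 left)
June 1 + 17 = June 18, 1995


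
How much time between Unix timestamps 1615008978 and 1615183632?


174654 seconds (48.5 hours / 2.02 days)

Difference = 1615183632 - 1615008978 = 174654 seconds
In hours: 174654 / 3600 ≈ 48.5
In days: 174654 / 86400 ≈ 2.02


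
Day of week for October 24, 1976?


Zeller's congruence:
q=24, m=10, k=76, j=19
h = (24 + ⌊13×11/5⌋ + 76 + ⌊76/4⌋ + ⌊19/4⌋ - 2×19) mod 7
= (24 + 28 + 76 + 19 + 4 - 38) mod 7
= 113 mod 7 = 1
h=1 → Sunday

Sunday


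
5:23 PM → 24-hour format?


17:23

Input: 5:23 PM
PM: 5 + 12 = 17


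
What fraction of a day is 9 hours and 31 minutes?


Total minutes: 9×60 + 31 = 571
Day = 24×60 = 1440 minutes
Fraction = 571/1440 ≈ 0.3965
As a percentage: 571/1440 × 100 ≈ 39.65%

0.3965 (39.65%)


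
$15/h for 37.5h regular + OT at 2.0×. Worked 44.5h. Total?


Regular: 37.5h × $15 = $562.50
Overtime: 44.5 - 37.5 = 7.0h
OT pay: 7.0h × $15 × 2.0 = $210.00
Total = $562.50 + $210.00 = $772.50

$772.50


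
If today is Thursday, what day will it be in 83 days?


Wednesday

Start: Thursday (index 3)
(3 + 83) mod 7
= 86 mod 7
= 2
Index 2 → Wednesday


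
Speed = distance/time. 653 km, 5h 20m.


122.4 km/h

Distance: 653 km
Time: 5h 20m = 320 min = 320/60 = 16/3 hours
Speed = 653 ÷ (16/3) = 653 × 3 / 16 = 1959/16 ≈ 122.4 km/h


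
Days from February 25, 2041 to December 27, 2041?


From February 25, 2041 to December 27, 2041
Rest of February 2041: 28 - 25 = 3
Full months: March 31, April 30, May 31, June 30, July 31, August 31, September 30, October 31, November 30
Days into December 2041: 27
Total = 3 + 31 + 30 + 31 + 30 + 31 + 31 + 30 + 31 + 30 + 27 = 305 days

305 days


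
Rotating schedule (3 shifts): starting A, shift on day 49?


Shift A

Shifts: A, B, C
Start: A (index 0)
Day 49: (0 + 49 - 1) mod 3
= 48 mod 3
= 0
Index 0 → shift A


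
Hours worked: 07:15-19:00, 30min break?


11h 15m (675 minutes)

Total time = (19×60+0) - (7×60+15)
= 1140 - 435 = 705 min
Minus break: 705 - 30 = 675 min
= 11h 15m


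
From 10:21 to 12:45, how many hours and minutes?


End time in minutes: 12×60 + 45 = 765
Start time in minutes: 10×60 + 21 = 621
Difference = 765 - 621 = 144 minutes
= 2 hours 24 minutes

2h 24m


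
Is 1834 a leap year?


No

Rules: divisible by 4 AND (not by 100 OR by 400)
1834 ÷ 4 = 458 remainder 2 → not divisible by 4
Not divisible by 4 → not a leap year


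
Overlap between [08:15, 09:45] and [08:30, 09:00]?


Meeting A: 495-585 (in minutes from midnight)
Meeting B: 510-540
Overlap start = max(495, 510) = 510
Overlap end = min(585, 540) = 540
Overlap = max(0, 540 - 510) = 30 min

30 minutes


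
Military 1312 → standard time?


1:12 PM

Hour: 13
13 - 12 = 1 → PM


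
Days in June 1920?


30 days

Month: June (month 6)
June has 30 days


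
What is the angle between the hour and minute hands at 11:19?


Hour hand = 11×30 + 19×0.5 = 339.5°
Minute hand = 19×6 = 114°
Difference = |339.5 - 114| = 225.5°
Since > 180°: 360 - 225.5 = 134.5°

134.5°


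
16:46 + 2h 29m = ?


19:15

Start: 1006 minutes from midnight
Add: 149 minutes
Total: 1155 minutes
Hours: 1155 ÷ 60 = 19 remainder 15


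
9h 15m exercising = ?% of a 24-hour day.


Time: 555 minutes
Day: 1440 minutes
Percentage = (555/1440) × 100 ≈ 38.5%

38.5%


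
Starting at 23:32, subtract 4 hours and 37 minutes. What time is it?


18:55

Start: 1412 minutes from midnight
Subtract: 277 minutes
Remaining: 1412 - 277 = 1135
Hours: 18, Minutes: 55


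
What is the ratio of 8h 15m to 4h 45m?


33:19 (1.74)

Duration 1: 495 minutes
Duration 2: 285 minutes
Ratio = 495:285
GCD = 15
Simplified = 33:19
As a decimal: 33/19 ≈ 1.74


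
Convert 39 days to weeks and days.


5 weeks 4 days

Weeks: 39 ÷ 7 = 5 remainder 4


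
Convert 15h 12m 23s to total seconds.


54743 seconds

Hours: 15 × 3600 = 54000
Minutes: 12 × 60 = 720
Seconds: 23
Total = 54000 + 720 + 23 = 54743


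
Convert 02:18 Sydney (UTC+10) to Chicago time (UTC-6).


10:18 (previous day)

Time difference = UTC-6 - UTC+10 = -16 hours
New hour = (2 -16) mod 24
= -14 mod 24 = 10
Minutes unchanged → 10:18; -14 < 0 → previous day


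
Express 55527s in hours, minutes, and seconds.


Hours: 55527 ÷ 3600 = 15 remainder 1527
Minutes: 1527 ÷ 60 = 25 remainder 27
Seconds: 27

15h 25m 27s


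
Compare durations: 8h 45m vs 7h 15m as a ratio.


Duration 1: 525 minutes
Duration 2: 435 minutes
Ratio = 525:435
GCD = 15
Simplified = 35:29
As a decimal: 35/29 ≈ 1.21

35:29 (1.21)


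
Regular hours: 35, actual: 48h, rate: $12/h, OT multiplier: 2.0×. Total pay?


Regular: 35h × $12 = $420.00
Overtime: 48 - 35 = 13h
OT pay: 13h × $12 × 2.0 = $312.00
Total = $420.00 + $312.00 = $732.00

$732.00


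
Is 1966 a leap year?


Rules: divisible by 4 AND (not by 100 OR by 400)
1966 ÷ 4 = 491 remainder 2 → not divisible by 4
Not divisible by 4 → not a leap year

No


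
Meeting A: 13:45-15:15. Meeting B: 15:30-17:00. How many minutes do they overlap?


Meeting A: 825-915 (in minutes from midnight)
Meeting B: 930-1020
Overlap start = max(825, 930) = 930
Overlap end = min(915, 1020) = 915
Overlap = max(0, 915 - 930) = 0 min

0 minutes


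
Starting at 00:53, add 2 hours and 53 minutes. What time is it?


03:46

Start: 53 minutes from midnight
Add: 173 minutes
Total: 226 minutes
Hours: 226 ÷ 60 = 3 remainder 46


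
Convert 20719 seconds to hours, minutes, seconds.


5h 45m 19s

Hours: 20719 ÷ 3600 = 5 remainder 2719
Minutes: 2719 ÷ 60 = 45 remainder 19
Seconds: 19


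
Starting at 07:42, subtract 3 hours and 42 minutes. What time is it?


Start: 462 minutes from midnight
Subtract: 222 minutes
Remaining: 462 - 222 = 240
Hours: 4, Minutes: 0

04:00


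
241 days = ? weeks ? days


Weeks: 241 ÷ 7 = 34 remainder 3

34 weeks 3 days


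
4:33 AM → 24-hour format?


04:33

Input: 4:33 AM
AM hour stays: 4


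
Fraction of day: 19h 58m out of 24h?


Total minutes: 19×60 + 58 = 1198
Day = 24×60 = 1440 minutes
Fraction = 1198/1440 ≈ 0.8319
As a percentage: 1198/1440 × 100 ≈ 83.19%

0.8319 (83.19%)


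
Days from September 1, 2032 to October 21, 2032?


50 days

From September 1, 2032 to October 21, 2032
Rest of September 2032: 30 - 1 = 29
Days into October 2032: 21
Total = 29 + 21 = 50 days


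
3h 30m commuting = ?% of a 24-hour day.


Time: 210 minutes
Day: 1440 minutes
Percentage = (210/1440) × 100 ≈ 14.6%

14.6%


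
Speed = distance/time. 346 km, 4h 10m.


Distance: 346 km
Time: 4h 10m = 250 min = 250/60 = 25/6 hours
Speed = 346 ÷ (25/6) = 346 × 6 / 25 = 2076/25 ≈ 83.0 km/h

83.0 km/h


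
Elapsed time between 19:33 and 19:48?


0h 15m

End time in minutes: 19×60 + 48 = 1188
Start time in minutes: 19×60 + 33 = 1173
Difference = 1188 - 1173 = 15 minutes
= 0 hours 15 minutes


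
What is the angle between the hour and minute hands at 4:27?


Hour hand = 4×30 + 27×0.5 = 133.5°
Minute hand = 27×6 = 162°
Difference = |133.5 - 162| = 28.5°

28.5°


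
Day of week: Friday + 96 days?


Wednesday

Start: Friday (index 4)
(4 + 96) mod 7
= 100 mod 7
= 2
Index 2 → Wednesday


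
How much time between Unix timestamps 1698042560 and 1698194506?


151946 seconds (42.2 hours / 1.76 days)

Difference = 1698194506 - 1698042560 = 151946 seconds
In hours: 151946 / 3600 ≈ 42.2
In days: 151946 / 86400 ≈ 1.76


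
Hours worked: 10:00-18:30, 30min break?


8h 0m (480 minutes)

Total time = (18×60+30) - (10×60+0)
= 1110 - 600 = 510 min
Minus break: 510 - 30 = 480 min
= 8h 0m


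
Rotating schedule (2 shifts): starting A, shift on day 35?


Shift A

Shifts: A, B
Start: A (index 0)
Day 35: (0 + 35 - 1) mod 2
= 34 mod 2
= 0
Index 0 → shift A


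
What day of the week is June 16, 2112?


Thursday

Zeller's congruence:
q=16, m=6, k=12, j=21
h = (16 + ⌊13×7/5⌋ + 12 + ⌊12/4⌋ + ⌊21/4⌋ - 2×21) mod 7
= (16 + 18 + 12 + 3 + 5 - 42) mod 7
= 12 mod 7 = 5
h=5 → Thursday


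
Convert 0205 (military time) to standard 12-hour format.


Hour: 2
2 < 12 → AM

2:05 AM


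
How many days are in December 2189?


Month: December (month 12)
December has 31 days

31 days


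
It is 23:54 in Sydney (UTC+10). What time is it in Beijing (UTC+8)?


Time difference = UTC+8 - UTC+10 = -2 hours
New hour = (23 -2) mod 24
= 21 mod 24 = 21
Minutes unchanged → 21:54

21:54


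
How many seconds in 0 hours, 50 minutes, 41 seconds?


Hours: 0 × 3600 = 0
Minutes: 50 × 60 = 3000
Seconds: 41
Total = 0 + 3000 + 41 = 3041

3041 seconds


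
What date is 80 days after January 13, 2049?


Start: January 13, 2049
Add 80 days
January 13 → February 1: 31 - 13 + 1 = 19 days (80 - 19 = 61 left)
February 1 → March 1: 28 - 1 + 1 = 28 days (61 - 28 = 33 left)
March 1 → April 1: 31 - 1 + 1 = 31 days (33 - 31 = 2 left)
April 1 + 2 = April 3, 2049

April 3, 2049


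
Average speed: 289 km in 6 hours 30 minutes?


44.5 km/h

Distance: 289 km
Time: 6h 30m = 390 min = 390/60 = 13/2 hours
Speed = 289 ÷ (13/2) = 289 × 2 / 13 = 578/13 ≈ 44.5 km/h


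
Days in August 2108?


31 days

Month: August (month 8)
August has 31 days


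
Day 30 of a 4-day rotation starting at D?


Shift A

Shifts: A, B, C, D
Start: D (index 3)
Day 30: (3 + 30 - 1) mod 4
= 32 mod 4
= 0
Index 0 → shift A


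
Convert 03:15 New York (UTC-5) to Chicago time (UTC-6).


02:15

Time difference = UTC-6 - UTC-5 = -1 hours
New hour = (3 -1) mod 24
= 2 mod 24 = 2
Minutes unchanged → 02:15


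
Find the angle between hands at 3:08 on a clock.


46.0°

Hour hand = 3×30 + 8×0.5 = 94.0°
Minute hand = 8×6 = 48°
Difference = |94.0 - 48| = 46.0°


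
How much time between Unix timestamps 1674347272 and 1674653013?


Difference = 1674653013 - 1674347272 = 305741 seconds
In hours: 305741 / 3600 ≈ 84.9
In days: 305741 / 86400 ≈ 3.54

305741 seconds (84.9 hours / 3.54 days)


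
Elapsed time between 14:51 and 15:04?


End time in minutes: 15×60 + 4 = 904
Start time in minutes: 14×60 + 51 = 891
Difference = 904 - 891 = 13 minutes
= 0 hours 13 minutes

0h 13m


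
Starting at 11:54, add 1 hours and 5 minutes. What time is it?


12:59

Start: 714 minutes from midnight
Add: 65 minutes
Total: 779 minutes
Hours: 779 ÷ 60 = 12 remainder 59


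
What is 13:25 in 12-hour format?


1:25 PM

Hour: 13
13 - 12 = 1 → PM


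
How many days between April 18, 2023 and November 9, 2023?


From April 18, 2023 to November 9, 2023
Rest of April 2023: 30 - 18 = 12
Full months: May 31, June 30, July 31, August 31, September 30, October 31
Days into November 2023: 9
Total = 12 + 31 + 30 + 31 + 31 + 30 + 31 + 9 = 205 days

205 days


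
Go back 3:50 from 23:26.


Start: 1406 minutes from midnight
Subtract: 230 minutes
Remaining: 1406 - 230 = 1176
Hours: 19, Minutes: 36

19:36


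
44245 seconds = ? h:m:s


12h 17m 25s

Hours: 44245 ÷ 3600 = 12 remainder 1045
Minutes: 1045 ÷ 60 = 17 remainder 25
Seconds: 25


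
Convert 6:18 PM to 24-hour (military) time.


Input: 6:18 PM
PM: 6 + 12 = 18

18:18


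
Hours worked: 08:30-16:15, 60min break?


Total time = (16×60+15) - (8×60+30)
= 975 - 510 = 465 min
Minus break: 465 - 60 = 405 min
= 6h 45m

6h 45m (405 minutes)


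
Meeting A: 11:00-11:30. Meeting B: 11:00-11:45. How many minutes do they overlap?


Meeting A: 660-690 (in minutes from midnight)
Meeting B: 660-705
Overlap start = max(660, 660) = 660
Overlap end = min(690, 705) = 690
Overlap = max(0, 690 - 660) = 30 min

30 minutes


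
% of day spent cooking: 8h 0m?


33.3%

Time: 480 minutes
Day: 1440 minutes
Percentage = (480/1440) × 100 ≈ 33.3%


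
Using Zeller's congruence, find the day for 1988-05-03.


Zeller's congruence:
q=3, m=5, k=88, j=19
h = (3 + ⌊13×6/5⌋ + 88 + ⌊88/4⌋ + ⌊19/4⌋ - 2×19) mod 7
= (3 + 15 + 88 + 22 + 4 - 38) mod 7
= 94 mod 7 = 3
h=3 → Tuesday

Tuesday


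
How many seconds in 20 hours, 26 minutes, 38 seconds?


Hours: 20 × 3600 = 72000
Minutes: 26 × 60 = 1560
Seconds: 38
Total = 72000 + 1560 + 38 = 73598

73598 seconds


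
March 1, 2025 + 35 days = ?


Start: March 1, 2025
Add 35 days
March 1 → April 1: 31 - 1 + 1 = 31 days (35 - 31 = 4 left)
April 1 + 4 = April 5, 2025

April 5, 2025


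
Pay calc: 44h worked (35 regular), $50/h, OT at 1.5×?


Regular: 35h × $50 = $1750.00
Overtime: 44 - 35 = 9h
OT pay: 9h × $50 × 1.5 = $675.00
Total = $1750.00 + $675.00 = $2425.00

$2425.00


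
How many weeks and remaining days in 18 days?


2 weeks 4 days

Weeks: 18 ÷ 7 = 2 remainder 4


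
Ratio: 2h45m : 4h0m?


Duration 1: 165 minutes
Duration 2: 240 minutes
Ratio = 165:240
GCD = 15
Simplified = 11:16
As a decimal: 11/16 ≈ 0.69

11:16 (0.69)


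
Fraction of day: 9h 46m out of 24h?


Total minutes: 9×60 + 46 = 586
Day = 24×60 = 1440 minutes
Fraction = 586/1440 ≈ 0.4069
As a percentage: 586/1440 × 100 ≈ 40.69%

0.4069 (40.69%)


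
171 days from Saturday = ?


Start: Saturday (index 5)
(5 + 171) mod 7
= 176 mod 7
= 1
Index 1 → Tuesday

Tuesday


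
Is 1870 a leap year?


No

Rules: divisible by 4 AND (not by 100 OR by 400)
1870 ÷ 4 = 467 remainder 2 → not divisible by 4
Not divisible by 4 → not a leap year


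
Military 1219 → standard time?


12:19 PM

Hour: 12
12 → 12 PM (noon)


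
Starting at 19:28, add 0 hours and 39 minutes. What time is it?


Start: 1168 minutes from midnight
Add: 39 minutes
Total: 1207 minutes
Hours: 1207 ÷ 60 = 20 remainder 7

20:07


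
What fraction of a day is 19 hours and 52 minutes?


0.8278 (82.78%)

Total minutes: 19×60 + 52 = 1192
Day = 24×60 = 1440 minutes
Fraction = 1192/1440 ≈ 0.8278
As a percentage: 1192/1440 × 100 ≈ 82.78%


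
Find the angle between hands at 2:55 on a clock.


117.5°

Hour hand = 2×30 + 55×0.5 = 87.5°
Minute hand = 55×6 = 330°
Difference = |87.5 - 330| = 242.5°
Since > 180°: 360 - 242.5 = 117.5°


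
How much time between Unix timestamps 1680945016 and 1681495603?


550587 seconds (152.9 hours / 6.37 days)

Difference = 1681495603 - 1680945016 = 550587 seconds
In hours: 550587 / 3600 ≈ 152.9
In days: 550587 / 86400 ≈ 6.37


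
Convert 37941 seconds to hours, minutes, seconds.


10h 32m 21s

Hours: 37941 ÷ 3600 = 10 remainder 1941
Minutes: 1941 ÷ 60 = 32 remainder 21
Seconds: 21


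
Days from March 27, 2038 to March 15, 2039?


353 days

From March 27, 2038 to March 15, 2039
Rest of March 2038: 31 - 27 = 4
Full months: April 30, May 31, June 30, July 31, August 31, September 30, October 31, November 30, December 31, January 31, February 2039 28
Days into March 2039: 15
Total = 4 + 30 + 31 + 30 + 31 + 31 + 30 + 31 + 30 + 31 + 31 + 28 + 15 = 353 days


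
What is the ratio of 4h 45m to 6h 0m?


19:24 (0.79)

Duration 1: 285 minutes
Duration 2: 360 minutes
Ratio = 285:360
GCD = 15
Simplified = 19:24
As a decimal: 19/24 ≈ 0.79


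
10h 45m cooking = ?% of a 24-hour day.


44.8%

Time: 645 minutes
Day: 1440 minutes
Percentage = (645/1440) × 100 ≈ 44.8%


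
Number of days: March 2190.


31 days

Month: March (month 3)
March has 31 days


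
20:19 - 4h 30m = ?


Start: 1219 minutes from midnight
Subtract: 270 minutes
Remaining: 1219 - 270 = 949
Hours: 15, Minutes: 49

15:49


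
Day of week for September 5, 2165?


Thursday

Zeller's congruence:
q=5, m=9, k=65, j=21
h = (5 + ⌊13×10/5⌋ + 65 + ⌊65/4⌋ + ⌊21/4⌋ - 2×21) mod 7
= (5 + 26 + 65 + 16 + 5 - 42) mod 7
= 75 mod 7 = 5
h=5 → Thursday


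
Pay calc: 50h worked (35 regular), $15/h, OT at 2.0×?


Regular: 35h × $15 = $525.00
Overtime: 50 - 35 = 15h
OT pay: 15h × $15 × 2.0 = $450.00
Total = $525.00 + $450.00 = $975.00

$975.00


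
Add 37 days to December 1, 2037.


January 7, 2038

Start: December 1, 2037
Add 37 days
December 1 → January 1: 31 - 1 + 1 = 31 days (37 - 31 = 6 left)
January 1 + 6 = January 7, 2038


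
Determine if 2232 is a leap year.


Rules: divisible by 4 AND (not by 100 OR by 400)
2232 ÷ 4 = 558 exactly → divisible by 4
2232 ÷ 100 = 22 remainder 32 → not divisible by 100
Divisible by 4 but not by 100 → leap year

Yes


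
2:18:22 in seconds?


8302 seconds

Hours: 2 × 3600 = 7200
Minutes: 18 × 60 = 1080
Seconds: 22
Total = 7200 + 1080 + 22 = 8302
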